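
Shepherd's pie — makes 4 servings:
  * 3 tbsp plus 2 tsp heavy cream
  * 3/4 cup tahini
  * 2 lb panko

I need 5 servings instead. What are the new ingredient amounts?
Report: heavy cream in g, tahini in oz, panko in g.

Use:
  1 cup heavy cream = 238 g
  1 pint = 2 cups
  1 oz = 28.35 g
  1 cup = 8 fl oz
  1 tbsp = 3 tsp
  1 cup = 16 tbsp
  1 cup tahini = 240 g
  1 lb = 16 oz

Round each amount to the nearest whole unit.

Scaling factor: 5/4 = 1.25.
heavy cream: (3 tbsp + 2 tsp = 11/3 tbsp) × 5/4 ÷ 16 tbsp/cup × 238 g/cup ≈ 68 g
tahini: 0.75 cup × 5/4 × 240 g/cup ÷ 28.35 g/oz ≈ 8 oz
panko: 2 lb × 5/4 × 16 oz/lb × 28.35 g/oz = 1134 g

heavy cream: 68 g; tahini: 8 oz; panko: 1134 g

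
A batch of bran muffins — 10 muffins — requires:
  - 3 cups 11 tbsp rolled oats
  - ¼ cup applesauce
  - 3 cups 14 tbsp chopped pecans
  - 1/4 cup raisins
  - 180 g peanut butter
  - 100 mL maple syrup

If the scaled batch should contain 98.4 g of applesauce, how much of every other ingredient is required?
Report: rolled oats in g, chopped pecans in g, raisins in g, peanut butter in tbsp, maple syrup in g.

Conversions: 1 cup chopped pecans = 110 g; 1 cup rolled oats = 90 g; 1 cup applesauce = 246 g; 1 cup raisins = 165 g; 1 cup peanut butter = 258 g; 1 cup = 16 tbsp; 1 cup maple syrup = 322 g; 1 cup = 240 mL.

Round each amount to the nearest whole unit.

The original recipe has 61.5 g of applesauce, so the scaling factor is 98.4 ÷ 61.5 = 8/5 = 1.6.
rolled oats: (3 cup + 11 tbsp = 3.6875 cup) × 8/5 × 90 g/cup = 531 g
chopped pecans: (3 cup + 14 tbsp = 3.875 cup) × 8/5 × 110 g/cup = 682 g
raisins: 0.25 cup × 8/5 × 165 g/cup = 66 g
peanut butter: 180 g × 8/5 ÷ 258 g/cup × 16 tbsp/cup ≈ 18 tbsp
maple syrup: 100 mL × 8/5 ÷ 240 mL/cup × 322 g/cup ≈ 215 g

rolled oats: 531 g; chopped pecans: 682 g; raisins: 66 g; peanut butter: 18 tbsp; maple syrup: 215 g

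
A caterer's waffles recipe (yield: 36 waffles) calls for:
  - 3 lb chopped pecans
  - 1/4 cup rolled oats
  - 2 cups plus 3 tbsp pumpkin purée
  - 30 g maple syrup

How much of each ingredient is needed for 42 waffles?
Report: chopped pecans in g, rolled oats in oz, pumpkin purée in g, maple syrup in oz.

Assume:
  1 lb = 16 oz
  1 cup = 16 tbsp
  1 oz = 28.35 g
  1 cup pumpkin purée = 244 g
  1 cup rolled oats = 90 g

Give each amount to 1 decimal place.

chopped pecans: 1587.6 g; rolled oats: 0.9 oz; pumpkin purée: 622.7 g; maple syrup: 1.2 oz

Scaling factor: 42/36 = 7/6.
chopped pecans: 3 lb × 7/6 × 16 oz/lb × 28.35 g/oz = 1587.6 g
rolled oats: 0.25 cup × 7/6 × 90 g/cup ÷ 28.35 g/oz ≈ 0.9 oz
pumpkin purée: (2 cup + 3 tbsp = 2.1875 cup) × 7/6 × 244 g/cup ≈ 622.7 g
maple syrup: 30 g × 7/6 ÷ 28.35 g/oz ≈ 1.2 oz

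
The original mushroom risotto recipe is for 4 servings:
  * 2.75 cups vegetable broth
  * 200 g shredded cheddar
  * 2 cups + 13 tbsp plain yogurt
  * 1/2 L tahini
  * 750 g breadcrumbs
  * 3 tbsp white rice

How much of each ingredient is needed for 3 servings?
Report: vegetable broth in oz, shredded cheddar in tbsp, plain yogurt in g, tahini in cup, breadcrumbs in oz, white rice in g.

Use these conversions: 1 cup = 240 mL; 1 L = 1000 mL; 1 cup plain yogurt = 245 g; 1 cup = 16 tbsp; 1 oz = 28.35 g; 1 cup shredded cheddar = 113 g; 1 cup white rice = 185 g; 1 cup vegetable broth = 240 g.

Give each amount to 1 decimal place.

Scaling factor: 3/4 = 0.75.
vegetable broth: 2.75 cup × 3/4 × 240 g/cup ÷ 28.35 g/oz ≈ 17.5 oz
shredded cheddar: 200 g × 3/4 ÷ 113 g/cup × 16 tbsp/cup ≈ 21.2 tbsp
plain yogurt: (2 cup + 13 tbsp = 2.8125 cup) × 3/4 × 245 g/cup ≈ 516.8 g
tahini: 0.5 L × 3/4 × 1000 mL/L ÷ 240 mL/cup ≈ 1.6 cup
breadcrumbs: 750 g × 3/4 ÷ 28.35 g/oz ≈ 19.8 oz
white rice: 3 tbsp × 3/4 ÷ 16 tbsp/cup × 185 g/cup ≈ 26.0 g

vegetable broth: 17.5 oz; shredded cheddar: 21.2 tbsp; plain yogurt: 516.8 g; tahini: 1.6 cup; breadcrumbs: 19.8 oz; white rice: 26.0 g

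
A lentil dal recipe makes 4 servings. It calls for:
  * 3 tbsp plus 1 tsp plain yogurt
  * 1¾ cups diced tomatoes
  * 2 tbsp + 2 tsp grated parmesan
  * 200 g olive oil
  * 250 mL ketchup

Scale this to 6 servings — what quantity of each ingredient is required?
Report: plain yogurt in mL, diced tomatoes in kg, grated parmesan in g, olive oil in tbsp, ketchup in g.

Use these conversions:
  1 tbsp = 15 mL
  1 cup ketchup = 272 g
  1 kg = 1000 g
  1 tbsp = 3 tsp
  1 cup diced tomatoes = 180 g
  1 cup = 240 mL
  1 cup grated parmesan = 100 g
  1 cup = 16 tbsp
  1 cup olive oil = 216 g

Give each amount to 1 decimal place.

Scaling factor: 6/4 = 3/2 = 1.5.
plain yogurt: (3 tbsp + 1 tsp = 10/3 tbsp) × 3/2 × 15 mL/tbsp = 75.0 mL
diced tomatoes: 1.75 cup × 3/2 × 180 g/cup ÷ 1000 g/kg ≈ 0.5 kg
grated parmesan: (2 tbsp + 2 tsp = 8/3 tbsp) × 3/2 ÷ 16 tbsp/cup × 100 g/cup = 25.0 g
olive oil: 200 g × 3/2 ÷ 216 g/cup × 16 tbsp/cup ≈ 22.2 tbsp
ketchup: 250 mL × 3/2 ÷ 240 mL/cup × 272 g/cup = 425.0 g

plain yogurt: 75.0 mL; diced tomatoes: 0.5 kg; grated parmesan: 25.0 g; olive oil: 22.2 tbsp; ketchup: 425.0 g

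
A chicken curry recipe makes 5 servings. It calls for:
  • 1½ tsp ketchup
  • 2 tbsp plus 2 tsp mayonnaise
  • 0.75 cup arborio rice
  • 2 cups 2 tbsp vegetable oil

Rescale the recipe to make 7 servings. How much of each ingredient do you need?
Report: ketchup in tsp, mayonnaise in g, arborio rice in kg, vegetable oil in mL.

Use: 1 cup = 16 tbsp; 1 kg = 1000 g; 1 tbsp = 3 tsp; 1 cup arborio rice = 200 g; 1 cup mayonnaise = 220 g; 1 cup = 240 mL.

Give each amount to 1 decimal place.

ketchup: 2.1 tsp; mayonnaise: 51.3 g; arborio rice: 0.2 kg; vegetable oil: 714.0 mL

Scaling factor: 7/5 = 1.4.
ketchup: 1.5 tsp × 7/5 = 2.1 tsp
mayonnaise: (2 tbsp + 2 tsp = 8/3 tbsp) × 7/5 ÷ 16 tbsp/cup × 220 g/cup ≈ 51.3 g
arborio rice: 0.75 cup × 7/5 × 200 g/cup ÷ 1000 g/kg ≈ 0.2 kg
vegetable oil: (2 cup + 2 tbsp = 2.125 cup) × 7/5 × 240 mL/cup = 714.0 mL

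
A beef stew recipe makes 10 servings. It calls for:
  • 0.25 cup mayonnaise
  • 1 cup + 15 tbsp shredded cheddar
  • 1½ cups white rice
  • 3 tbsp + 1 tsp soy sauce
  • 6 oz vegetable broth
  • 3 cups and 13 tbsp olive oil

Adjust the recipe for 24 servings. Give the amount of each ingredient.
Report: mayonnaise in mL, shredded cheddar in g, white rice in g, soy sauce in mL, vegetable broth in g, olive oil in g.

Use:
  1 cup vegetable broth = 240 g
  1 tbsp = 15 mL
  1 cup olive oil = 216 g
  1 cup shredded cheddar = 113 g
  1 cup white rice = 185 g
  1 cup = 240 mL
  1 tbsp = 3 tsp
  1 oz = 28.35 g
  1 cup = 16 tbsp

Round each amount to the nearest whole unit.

mayonnaise: 144 mL; shredded cheddar: 525 g; white rice: 666 g; soy sauce: 120 mL; vegetable broth: 408 g; olive oil: 1976 g

Scaling factor: 24/10 = 12/5 = 2.4.
mayonnaise: 0.25 cup × 12/5 × 240 mL/cup = 144 mL
shredded cheddar: (1 cup + 15 tbsp = 1.9375 cup) × 12/5 × 113 g/cup ≈ 525 g
white rice: 1.5 cup × 12/5 × 185 g/cup = 666 g
soy sauce: (3 tbsp + 1 tsp = 10/3 tbsp) × 12/5 × 15 mL/tbsp = 120 mL
vegetable broth: 6 oz × 12/5 × 28.35 g/oz ≈ 408 g
olive oil: (3 cup + 13 tbsp = 3.8125 cup) × 12/5 × 216 g/cup ≈ 1976 g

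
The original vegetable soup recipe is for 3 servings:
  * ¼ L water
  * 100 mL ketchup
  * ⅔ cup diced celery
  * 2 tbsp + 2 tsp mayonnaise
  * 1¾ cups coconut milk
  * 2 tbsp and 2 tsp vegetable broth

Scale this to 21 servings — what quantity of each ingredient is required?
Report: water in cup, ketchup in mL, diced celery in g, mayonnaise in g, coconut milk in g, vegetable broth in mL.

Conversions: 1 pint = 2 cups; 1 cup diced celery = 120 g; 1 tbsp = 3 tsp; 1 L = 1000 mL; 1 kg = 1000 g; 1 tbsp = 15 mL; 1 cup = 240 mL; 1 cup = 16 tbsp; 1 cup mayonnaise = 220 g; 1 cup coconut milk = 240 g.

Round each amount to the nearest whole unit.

Scaling factor: 21/3 = 7.
water: 0.25 L × 7 × 1000 mL/L ÷ 240 mL/cup ≈ 7 cup
ketchup: 100 mL × 7 = 700 mL
diced celery: 2/3 cup × 7 × 120 g/cup = 560 g
mayonnaise: (2 tbsp + 2 tsp = 8/3 tbsp) × 7 ÷ 16 tbsp/cup × 220 g/cup ≈ 257 g
coconut milk: 1.75 cup × 7 × 240 g/cup = 2940 g
vegetable broth: (2 tbsp + 2 tsp = 8/3 tbsp) × 7 × 15 mL/tbsp = 280 mL

water: 7 cup; ketchup: 700 mL; diced celery: 560 g; mayonnaise: 257 g; coconut milk: 2940 g; vegetable broth: 280 mL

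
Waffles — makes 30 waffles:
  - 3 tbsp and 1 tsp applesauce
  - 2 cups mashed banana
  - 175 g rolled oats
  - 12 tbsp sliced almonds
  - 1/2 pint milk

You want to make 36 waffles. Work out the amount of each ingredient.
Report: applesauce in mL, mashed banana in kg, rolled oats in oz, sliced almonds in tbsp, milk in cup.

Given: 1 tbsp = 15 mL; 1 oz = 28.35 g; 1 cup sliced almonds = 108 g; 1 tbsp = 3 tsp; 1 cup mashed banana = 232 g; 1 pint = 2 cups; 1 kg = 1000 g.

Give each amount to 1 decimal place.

Scaling factor: 36/30 = 6/5 = 1.2.
applesauce: (3 tbsp + 1 tsp = 10/3 tbsp) × 6/5 × 15 mL/tbsp = 60.0 mL
mashed banana: 2 cup × 6/5 × 232 g/cup ÷ 1000 g/kg ≈ 0.6 kg
rolled oats: 175 g × 6/5 ÷ 28.35 g/oz ≈ 7.4 oz
sliced almonds: 12 tbsp × 6/5 = 14.4 tbsp
milk: 0.5 pint × 6/5 × 2 cup/pint = 1.2 cup

applesauce: 60.0 mL; mashed banana: 0.6 kg; rolled oats: 7.4 oz; sliced almonds: 14.4 tbsp; milk: 1.2 cup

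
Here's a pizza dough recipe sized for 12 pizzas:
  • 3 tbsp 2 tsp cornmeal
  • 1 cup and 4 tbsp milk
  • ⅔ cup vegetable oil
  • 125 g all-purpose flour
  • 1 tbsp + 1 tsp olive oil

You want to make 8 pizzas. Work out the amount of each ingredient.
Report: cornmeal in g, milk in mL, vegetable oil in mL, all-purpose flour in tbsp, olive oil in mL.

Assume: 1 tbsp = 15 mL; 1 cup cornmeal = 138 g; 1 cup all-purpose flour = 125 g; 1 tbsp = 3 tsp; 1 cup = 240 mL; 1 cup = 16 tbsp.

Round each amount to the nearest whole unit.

cornmeal: 21 g; milk: 200 mL; vegetable oil: 107 mL; all-purpose flour: 11 tbsp; olive oil: 13 mL

Scaling factor: 8/12 = 2/3.
cornmeal: (3 tbsp + 2 tsp = 11/3 tbsp) × 2/3 ÷ 16 tbsp/cup × 138 g/cup ≈ 21 g
milk: (1 cup + 4 tbsp = 1.25 cup) × 2/3 × 240 mL/cup = 200 mL
vegetable oil: 2/3 cup × 2/3 × 240 mL/cup ≈ 107 mL
all-purpose flour: 125 g × 2/3 ÷ 125 g/cup × 16 tbsp/cup ≈ 11 tbsp
olive oil: (1 tbsp + 1 tsp = 4/3 tbsp) × 2/3 × 15 mL/tbsp ≈ 13 mL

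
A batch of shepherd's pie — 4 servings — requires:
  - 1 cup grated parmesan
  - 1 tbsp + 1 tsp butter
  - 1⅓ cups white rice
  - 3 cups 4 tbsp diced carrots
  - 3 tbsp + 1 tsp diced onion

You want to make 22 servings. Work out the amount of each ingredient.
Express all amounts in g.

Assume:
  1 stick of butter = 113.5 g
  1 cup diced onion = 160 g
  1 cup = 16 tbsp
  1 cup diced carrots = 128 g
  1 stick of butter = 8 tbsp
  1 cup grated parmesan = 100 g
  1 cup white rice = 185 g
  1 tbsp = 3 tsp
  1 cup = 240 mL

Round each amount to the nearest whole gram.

Scaling factor: 22/4 = 11/2 = 5.5.
grated parmesan: 1 cup × 11/2 × 100 g/cup = 550 g
butter: (1 tbsp + 1 tsp = 4/3 tbsp) × 11/2 ÷ 8 tbsp/stick × 113.5 g/stick ≈ 104 g
white rice: 4/3 cup × 11/2 × 185 g/cup ≈ 1357 g
diced carrots: (3 cup + 4 tbsp = 3.25 cup) × 11/2 × 128 g/cup = 2288 g
diced onion: (3 tbsp + 1 tsp = 10/3 tbsp) × 11/2 ÷ 16 tbsp/cup × 160 g/cup ≈ 183 g

grated parmesan: 550 g; butter: 104 g; white rice: 1357 g; diced carrots: 2288 g; diced onion: 183 g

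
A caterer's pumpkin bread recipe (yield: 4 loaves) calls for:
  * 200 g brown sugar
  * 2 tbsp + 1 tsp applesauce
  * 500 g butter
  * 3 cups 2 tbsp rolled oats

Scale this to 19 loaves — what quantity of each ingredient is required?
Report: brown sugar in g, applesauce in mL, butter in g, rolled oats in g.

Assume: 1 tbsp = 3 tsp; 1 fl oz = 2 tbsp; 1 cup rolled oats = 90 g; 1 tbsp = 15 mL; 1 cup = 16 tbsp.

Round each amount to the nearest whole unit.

brown sugar: 950 g; applesauce: 166 mL; butter: 2375 g; rolled oats: 1336 g

Scaling factor: 19/4 = 4.75.
brown sugar: 200 g × 19/4 = 950 g
applesauce: (2 tbsp + 1 tsp = 7/3 tbsp) × 19/4 × 15 mL/tbsp ≈ 166 mL
butter: 500 g × 19/4 = 2375 g
rolled oats: (3 cup + 2 tbsp = 3.125 cup) × 19/4 × 90 g/cup ≈ 1336 g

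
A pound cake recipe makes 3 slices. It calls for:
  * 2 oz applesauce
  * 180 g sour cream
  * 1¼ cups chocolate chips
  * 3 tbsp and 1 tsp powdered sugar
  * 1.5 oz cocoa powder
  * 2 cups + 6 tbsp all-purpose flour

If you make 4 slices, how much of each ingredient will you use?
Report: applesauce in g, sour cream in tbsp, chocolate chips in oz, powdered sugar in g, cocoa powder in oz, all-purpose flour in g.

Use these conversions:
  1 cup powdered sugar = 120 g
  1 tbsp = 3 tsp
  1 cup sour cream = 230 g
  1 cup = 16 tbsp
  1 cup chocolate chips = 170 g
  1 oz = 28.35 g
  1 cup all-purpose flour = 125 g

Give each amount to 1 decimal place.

applesauce: 75.6 g; sour cream: 16.7 tbsp; chocolate chips: 10.0 oz; powdered sugar: 33.3 g; cocoa powder: 2.0 oz; all-purpose flour: 395.8 g

Scaling factor: 4/3.
applesauce: 2 oz × 4/3 × 28.35 g/oz = 75.6 g
sour cream: 180 g × 4/3 ÷ 230 g/cup × 16 tbsp/cup ≈ 16.7 tbsp
chocolate chips: 1.25 cup × 4/3 × 170 g/cup ÷ 28.35 g/oz ≈ 10.0 oz
powdered sugar: (3 tbsp + 1 tsp = 10/3 tbsp) × 4/3 ÷ 16 tbsp/cup × 120 g/cup ≈ 33.3 g
cocoa powder: 1.5 oz × 4/3 = 2.0 oz
all-purpose flour: (2 cup + 6 tbsp = 2.375 cup) × 4/3 × 125 g/cup ≈ 395.8 g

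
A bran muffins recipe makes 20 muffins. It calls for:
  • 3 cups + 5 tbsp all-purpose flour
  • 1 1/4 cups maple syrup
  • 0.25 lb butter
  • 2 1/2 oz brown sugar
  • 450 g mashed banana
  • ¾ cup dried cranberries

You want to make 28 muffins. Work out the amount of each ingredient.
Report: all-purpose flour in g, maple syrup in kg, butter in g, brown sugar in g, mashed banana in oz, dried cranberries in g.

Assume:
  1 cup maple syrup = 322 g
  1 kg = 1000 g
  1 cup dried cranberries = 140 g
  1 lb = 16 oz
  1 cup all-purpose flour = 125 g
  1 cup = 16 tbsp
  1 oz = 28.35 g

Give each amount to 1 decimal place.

Scaling factor: 28/20 = 7/5 = 1.4.
all-purpose flour: (3 cup + 5 tbsp = 3.3125 cup) × 7/5 × 125 g/cup ≈ 579.7 g
maple syrup: 1.25 cup × 7/5 × 322 g/cup ÷ 1000 g/kg ≈ 0.6 kg
butter: 0.25 lb × 7/5 × 16 oz/lb × 28.35 g/oz ≈ 158.8 g
brown sugar: 2.5 oz × 7/5 × 28.35 g/oz ≈ 99.2 g
mashed banana: 450 g × 7/5 ÷ 28.35 g/oz ≈ 22.2 oz
dried cranberries: 0.75 cup × 7/5 × 140 g/cup = 147.0 g

all-purpose flour: 579.7 g; maple syrup: 0.6 kg; butter: 158.8 g; brown sugar: 99.2 g; mashed banana: 22.2 oz; dried cranberries: 147.0 g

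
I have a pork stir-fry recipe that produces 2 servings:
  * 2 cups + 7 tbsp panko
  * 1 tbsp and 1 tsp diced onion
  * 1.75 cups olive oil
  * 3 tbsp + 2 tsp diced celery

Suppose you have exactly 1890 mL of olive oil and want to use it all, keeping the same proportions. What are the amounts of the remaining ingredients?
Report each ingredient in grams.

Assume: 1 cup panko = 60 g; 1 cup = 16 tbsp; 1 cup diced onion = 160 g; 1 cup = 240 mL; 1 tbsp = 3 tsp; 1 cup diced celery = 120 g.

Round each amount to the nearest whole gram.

panko: 658 g; diced onion: 60 g; diced celery: 124 g

The original recipe has 420 mL of olive oil, so the scaling factor is 1890 ÷ 420 = 9/2 = 4.5.
panko: (2 cup + 7 tbsp = 2.4375 cup) × 9/2 × 60 g/cup ≈ 658 g
diced onion: (1 tbsp + 1 tsp = 4/3 tbsp) × 9/2 ÷ 16 tbsp/cup × 160 g/cup = 60 g
diced celery: (3 tbsp + 2 tsp = 11/3 tbsp) × 9/2 ÷ 16 tbsp/cup × 120 g/cup ≈ 124 g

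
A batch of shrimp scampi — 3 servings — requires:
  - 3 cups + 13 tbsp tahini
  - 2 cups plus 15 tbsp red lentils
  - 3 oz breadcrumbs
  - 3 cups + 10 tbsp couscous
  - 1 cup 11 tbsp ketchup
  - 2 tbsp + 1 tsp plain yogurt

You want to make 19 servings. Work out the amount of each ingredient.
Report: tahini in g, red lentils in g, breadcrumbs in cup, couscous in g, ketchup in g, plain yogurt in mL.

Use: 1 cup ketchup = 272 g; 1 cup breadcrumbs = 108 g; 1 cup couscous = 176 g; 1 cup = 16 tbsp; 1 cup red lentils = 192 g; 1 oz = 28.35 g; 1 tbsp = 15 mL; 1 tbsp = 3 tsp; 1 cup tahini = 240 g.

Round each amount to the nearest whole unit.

tahini: 5795 g; red lentils: 3572 g; breadcrumbs: 5 cup; couscous: 4041 g; ketchup: 2907 g; plain yogurt: 222 mL

Scaling factor: 19/3.
tahini: (3 cup + 13 tbsp = 3.8125 cup) × 19/3 × 240 g/cup = 5795 g
red lentils: (2 cup + 15 tbsp = 2.9375 cup) × 19/3 × 192 g/cup = 3572 g
breadcrumbs: 3 oz × 19/3 × 28.35 g/oz ÷ 108 g/cup ≈ 5 cup
couscous: (3 cup + 10 tbsp = 3.625 cup) × 19/3 × 176 g/cup ≈ 4041 g
ketchup: (1 cup + 11 tbsp = 1.6875 cup) × 19/3 × 272 g/cup = 2907 g
plain yogurt: (2 tbsp + 1 tsp = 7/3 tbsp) × 19/3 × 15 mL/tbsp ≈ 222 mL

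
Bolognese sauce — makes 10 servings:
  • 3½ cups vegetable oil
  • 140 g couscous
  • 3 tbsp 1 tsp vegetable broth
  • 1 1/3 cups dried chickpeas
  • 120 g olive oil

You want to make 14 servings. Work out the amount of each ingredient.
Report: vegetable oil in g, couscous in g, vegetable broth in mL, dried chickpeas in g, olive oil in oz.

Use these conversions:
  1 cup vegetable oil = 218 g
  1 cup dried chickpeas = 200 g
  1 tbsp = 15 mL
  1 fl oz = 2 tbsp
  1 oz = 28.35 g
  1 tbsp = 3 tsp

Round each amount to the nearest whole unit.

Scaling factor: 14/10 = 7/5 = 1.4.
vegetable oil: 3.5 cup × 7/5 × 218 g/cup ≈ 1068 g
couscous: 140 g × 7/5 = 196 g
vegetable broth: (3 tbsp + 1 tsp = 10/3 tbsp) × 7/5 × 15 mL/tbsp = 70 mL
dried chickpeas: 4/3 cup × 7/5 × 200 g/cup ≈ 373 g
olive oil: 120 g × 7/5 ÷ 28.35 g/oz ≈ 6 oz

vegetable oil: 1068 g; couscous: 196 g; vegetable broth: 70 mL; dried chickpeas: 373 g; olive oil: 6 oz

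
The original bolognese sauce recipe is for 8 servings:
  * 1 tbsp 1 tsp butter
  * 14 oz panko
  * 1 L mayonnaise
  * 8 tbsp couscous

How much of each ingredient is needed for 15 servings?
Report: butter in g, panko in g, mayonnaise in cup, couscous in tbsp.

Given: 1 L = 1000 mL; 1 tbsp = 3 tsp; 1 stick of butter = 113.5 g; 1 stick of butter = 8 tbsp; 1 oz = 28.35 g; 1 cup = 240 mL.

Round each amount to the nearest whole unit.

Scaling factor: 15/8 = 1.875.
butter: (1 tbsp + 1 tsp = 4/3 tbsp) × 15/8 ÷ 8 tbsp/stick × 113.5 g/stick ≈ 35 g
panko: 14 oz × 15/8 × 28.35 g/oz ≈ 744 g
mayonnaise: 1 L × 15/8 × 1000 mL/L ÷ 240 mL/cup ≈ 8 cup
couscous: 8 tbsp × 15/8 = 15 tbsp

butter: 35 g; panko: 744 g; mayonnaise: 8 cup; couscous: 15 tbsp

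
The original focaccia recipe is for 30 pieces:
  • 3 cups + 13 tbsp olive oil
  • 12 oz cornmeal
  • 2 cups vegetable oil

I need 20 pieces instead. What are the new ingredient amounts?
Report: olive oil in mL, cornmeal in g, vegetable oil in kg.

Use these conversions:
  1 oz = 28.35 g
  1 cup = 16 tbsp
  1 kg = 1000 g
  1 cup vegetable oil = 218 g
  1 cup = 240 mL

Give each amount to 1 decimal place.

olive oil: 610.0 mL; cornmeal: 226.8 g; vegetable oil: 0.3 kg

Scaling factor: 20/30 = 2/3.
olive oil: (3 cup + 13 tbsp = 3.8125 cup) × 2/3 × 240 mL/cup = 610.0 mL
cornmeal: 12 oz × 2/3 × 28.35 g/oz = 226.8 g
vegetable oil: 2 cup × 2/3 × 218 g/cup ÷ 1000 g/kg ≈ 0.3 kg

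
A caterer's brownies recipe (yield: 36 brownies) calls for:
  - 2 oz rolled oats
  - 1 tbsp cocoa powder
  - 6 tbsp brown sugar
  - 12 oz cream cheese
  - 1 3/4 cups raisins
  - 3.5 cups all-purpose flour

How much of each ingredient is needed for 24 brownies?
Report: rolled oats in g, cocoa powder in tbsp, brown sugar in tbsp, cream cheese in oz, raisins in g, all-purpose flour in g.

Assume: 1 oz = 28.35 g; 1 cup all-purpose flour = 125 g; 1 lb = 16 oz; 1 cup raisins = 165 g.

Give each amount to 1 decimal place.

rolled oats: 37.8 g; cocoa powder: 0.7 tbsp; brown sugar: 4.0 tbsp; cream cheese: 8.0 oz; raisins: 192.5 g; all-purpose flour: 291.7 g

Scaling factor: 24/36 = 2/3.
rolled oats: 2 oz × 2/3 × 28.35 g/oz = 37.8 g
cocoa powder: 1 tbsp × 2/3 ≈ 0.7 tbsp
brown sugar: 6 tbsp × 2/3 = 4.0 tbsp
cream cheese: 12 oz × 2/3 = 8.0 oz
raisins: 1.75 cup × 2/3 × 165 g/cup = 192.5 g
all-purpose flour: 3.5 cup × 2/3 × 125 g/cup ≈ 291.7 g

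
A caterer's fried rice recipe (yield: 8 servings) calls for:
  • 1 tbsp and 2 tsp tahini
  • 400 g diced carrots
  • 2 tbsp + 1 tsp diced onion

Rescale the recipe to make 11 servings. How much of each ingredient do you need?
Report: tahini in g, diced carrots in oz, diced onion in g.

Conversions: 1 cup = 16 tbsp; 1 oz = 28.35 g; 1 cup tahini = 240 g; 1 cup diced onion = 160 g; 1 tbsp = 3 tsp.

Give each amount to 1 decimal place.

tahini: 34.4 g; diced carrots: 19.4 oz; diced onion: 32.1 g

Scaling factor: 11/8 = 1.375.
tahini: (1 tbsp + 2 tsp = 5/3 tbsp) × 11/8 ÷ 16 tbsp/cup × 240 g/cup ≈ 34.4 g
diced carrots: 400 g × 11/8 ÷ 28.35 g/oz ≈ 19.4 oz
diced onion: (2 tbsp + 1 tsp = 7/3 tbsp) × 11/8 ÷ 16 tbsp/cup × 160 g/cup ≈ 32.1 g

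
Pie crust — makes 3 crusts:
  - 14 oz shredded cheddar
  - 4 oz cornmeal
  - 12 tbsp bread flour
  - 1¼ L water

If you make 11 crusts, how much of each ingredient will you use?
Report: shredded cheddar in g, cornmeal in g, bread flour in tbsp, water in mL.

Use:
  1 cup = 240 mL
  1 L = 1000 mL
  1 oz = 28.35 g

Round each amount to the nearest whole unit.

shredded cheddar: 1455 g; cornmeal: 416 g; bread flour: 44 tbsp; water: 4583 mL

Scaling factor: 11/3.
shredded cheddar: 14 oz × 11/3 × 28.35 g/oz ≈ 1455 g
cornmeal: 4 oz × 11/3 × 28.35 g/oz ≈ 416 g
bread flour: 12 tbsp × 11/3 = 44 tbsp
water: 1.25 L × 11/3 × 1000 mL/L ≈ 4583 mL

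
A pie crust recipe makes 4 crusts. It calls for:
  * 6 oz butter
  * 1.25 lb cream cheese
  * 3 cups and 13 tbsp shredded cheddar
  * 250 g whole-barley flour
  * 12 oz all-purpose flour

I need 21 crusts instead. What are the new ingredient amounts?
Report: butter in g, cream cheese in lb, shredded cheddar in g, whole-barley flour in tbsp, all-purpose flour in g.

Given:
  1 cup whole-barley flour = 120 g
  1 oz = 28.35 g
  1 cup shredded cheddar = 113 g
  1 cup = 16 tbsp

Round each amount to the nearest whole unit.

Scaling factor: 21/4 = 5.25.
butter: 6 oz × 21/4 × 28.35 g/oz ≈ 893 g
cream cheese: 1.25 lb × 21/4 ≈ 7 lb
shredded cheddar: (3 cup + 13 tbsp = 3.8125 cup) × 21/4 × 113 g/cup ≈ 2262 g
whole-barley flour: 250 g × 21/4 ÷ 120 g/cup × 16 tbsp/cup = 175 tbsp
all-purpose flour: 12 oz × 21/4 × 28.35 g/oz ≈ 1786 g

butter: 893 g; cream cheese: 7 lb; shredded cheddar: 2262 g; whole-barley flour: 175 tbsp; all-purpose flour: 1786 g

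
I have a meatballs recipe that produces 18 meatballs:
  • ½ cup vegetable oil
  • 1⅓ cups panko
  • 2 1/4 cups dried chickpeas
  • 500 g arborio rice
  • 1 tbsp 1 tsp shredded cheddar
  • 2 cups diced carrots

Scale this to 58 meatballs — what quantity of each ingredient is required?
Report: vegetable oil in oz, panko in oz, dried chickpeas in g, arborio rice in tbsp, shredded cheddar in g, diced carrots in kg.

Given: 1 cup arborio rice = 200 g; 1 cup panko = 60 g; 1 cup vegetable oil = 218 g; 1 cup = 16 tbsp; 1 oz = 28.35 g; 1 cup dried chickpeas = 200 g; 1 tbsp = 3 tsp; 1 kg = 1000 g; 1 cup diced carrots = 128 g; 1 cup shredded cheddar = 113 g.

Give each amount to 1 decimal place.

Scaling factor: 58/18 = 29/9.
vegetable oil: 0.5 cup × 29/9 × 218 g/cup ÷ 28.35 g/oz ≈ 12.4 oz
panko: 4/3 cup × 29/9 × 60 g/cup ÷ 28.35 g/oz ≈ 9.1 oz
dried chickpeas: 2.25 cup × 29/9 × 200 g/cup = 1450.0 g
arborio rice: 500 g × 29/9 ÷ 200 g/cup × 16 tbsp/cup ≈ 128.9 tbsp
shredded cheddar: (1 tbsp + 1 tsp = 4/3 tbsp) × 29/9 ÷ 16 tbsp/cup × 113 g/cup ≈ 30.3 g
diced carrots: 2 cup × 29/9 × 128 g/cup ÷ 1000 g/kg ≈ 0.8 kg

vegetable oil: 12.4 oz; panko: 9.1 oz; dried chickpeas: 1450.0 g; arborio rice: 128.9 tbsp; shredded cheddar: 30.3 g; diced carrots: 0.8 kg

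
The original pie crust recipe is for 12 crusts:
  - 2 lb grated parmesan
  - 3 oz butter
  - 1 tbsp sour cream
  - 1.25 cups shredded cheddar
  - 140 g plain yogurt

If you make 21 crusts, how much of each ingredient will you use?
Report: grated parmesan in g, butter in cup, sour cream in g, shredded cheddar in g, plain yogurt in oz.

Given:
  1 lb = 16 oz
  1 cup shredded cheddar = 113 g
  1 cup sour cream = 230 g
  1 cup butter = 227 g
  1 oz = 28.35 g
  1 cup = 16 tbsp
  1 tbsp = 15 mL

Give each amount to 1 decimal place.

grated parmesan: 1587.6 g; butter: 0.7 cup; sour cream: 25.2 g; shredded cheddar: 247.2 g; plain yogurt: 8.6 oz

Scaling factor: 21/12 = 7/4 = 1.75.
grated parmesan: 2 lb × 7/4 × 16 oz/lb × 28.35 g/oz = 1587.6 g
butter: 3 oz × 7/4 × 28.35 g/oz ÷ 227 g/cup ≈ 0.7 cup
sour cream: 1 tbsp × 7/4 ÷ 16 tbsp/cup × 230 g/cup ≈ 25.2 g
shredded cheddar: 1.25 cup × 7/4 × 113 g/cup ≈ 247.2 g
plain yogurt: 140 g × 7/4 ÷ 28.35 g/oz ≈ 8.6 oz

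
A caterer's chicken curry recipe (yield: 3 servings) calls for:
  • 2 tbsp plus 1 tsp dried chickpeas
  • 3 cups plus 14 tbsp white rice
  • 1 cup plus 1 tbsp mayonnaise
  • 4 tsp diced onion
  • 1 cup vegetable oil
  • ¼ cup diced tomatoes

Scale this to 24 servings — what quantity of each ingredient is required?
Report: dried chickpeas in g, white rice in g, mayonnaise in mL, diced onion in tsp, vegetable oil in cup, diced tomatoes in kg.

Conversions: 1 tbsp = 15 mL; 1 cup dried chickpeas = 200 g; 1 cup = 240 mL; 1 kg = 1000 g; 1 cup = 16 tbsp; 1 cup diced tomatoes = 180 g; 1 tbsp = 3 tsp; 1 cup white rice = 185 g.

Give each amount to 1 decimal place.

dried chickpeas: 233.3 g; white rice: 5735.0 g; mayonnaise: 2040.0 mL; diced onion: 32.0 tsp; vegetable oil: 8.0 cup; diced tomatoes: 0.4 kg

Scaling factor: 24/3 = 8.
dried chickpeas: (2 tbsp + 1 tsp = 7/3 tbsp) × 8 ÷ 16 tbsp/cup × 200 g/cup ≈ 233.3 g
white rice: (3 cup + 14 tbsp = 3.875 cup) × 8 × 185 g/cup = 5735.0 g
mayonnaise: (1 cup + 1 tbsp = 1.0625 cup) × 8 × 240 mL/cup = 2040.0 mL
diced onion: 4 tsp × 8 = 32.0 tsp
vegetable oil: 1 cup × 8 = 8.0 cup
diced tomatoes: 0.25 cup × 8 × 180 g/cup ÷ 1000 g/kg ≈ 0.4 kg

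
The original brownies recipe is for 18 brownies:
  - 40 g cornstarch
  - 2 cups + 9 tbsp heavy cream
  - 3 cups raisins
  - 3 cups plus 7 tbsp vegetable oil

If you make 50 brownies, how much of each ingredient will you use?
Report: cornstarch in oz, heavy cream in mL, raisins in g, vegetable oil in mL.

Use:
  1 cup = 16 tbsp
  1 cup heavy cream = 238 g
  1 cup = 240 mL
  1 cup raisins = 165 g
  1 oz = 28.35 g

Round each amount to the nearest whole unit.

cornstarch: 4 oz; heavy cream: 1708 mL; raisins: 1375 g; vegetable oil: 2292 mL

Scaling factor: 50/18 = 25/9.
cornstarch: 40 g × 25/9 ÷ 28.35 g/oz ≈ 4 oz
heavy cream: (2 cup + 9 tbsp = 2.5625 cup) × 25/9 × 240 mL/cup ≈ 1708 mL
raisins: 3 cup × 25/9 × 165 g/cup = 1375 g
vegetable oil: (3 cup + 7 tbsp = 3.4375 cup) × 25/9 × 240 mL/cup ≈ 2292 mL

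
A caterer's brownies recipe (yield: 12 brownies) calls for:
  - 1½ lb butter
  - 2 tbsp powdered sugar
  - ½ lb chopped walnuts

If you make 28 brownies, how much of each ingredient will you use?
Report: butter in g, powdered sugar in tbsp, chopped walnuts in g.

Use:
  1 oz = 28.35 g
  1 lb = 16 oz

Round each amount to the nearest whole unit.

butter: 1588 g; powdered sugar: 5 tbsp; chopped walnuts: 529 g

Scaling factor: 28/12 = 7/3.
butter: 1.5 lb × 7/3 × 16 oz/lb × 28.35 g/oz ≈ 1588 g
powdered sugar: 2 tbsp × 7/3 ≈ 5 tbsp
chopped walnuts: 0.5 lb × 7/3 × 16 oz/lb × 28.35 g/oz ≈ 529 g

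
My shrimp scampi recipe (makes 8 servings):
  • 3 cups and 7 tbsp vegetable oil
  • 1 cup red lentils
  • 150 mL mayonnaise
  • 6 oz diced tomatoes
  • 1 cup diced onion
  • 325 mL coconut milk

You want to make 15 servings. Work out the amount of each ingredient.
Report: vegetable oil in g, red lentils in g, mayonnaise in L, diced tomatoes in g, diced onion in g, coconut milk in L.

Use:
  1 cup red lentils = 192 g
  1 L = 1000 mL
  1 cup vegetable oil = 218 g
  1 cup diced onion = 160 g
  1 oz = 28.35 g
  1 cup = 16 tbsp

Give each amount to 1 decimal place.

Scaling factor: 15/8 = 1.875.
vegetable oil: (3 cup + 7 tbsp = 3.4375 cup) × 15/8 × 218 g/cup ≈ 1405.1 g
red lentils: 1 cup × 15/8 × 192 g/cup = 360.0 g
mayonnaise: 150 mL × 15/8 ÷ 1000 mL/L ≈ 0.3 L
diced tomatoes: 6 oz × 15/8 × 28.35 g/oz ≈ 318.9 g
diced onion: 1 cup × 15/8 × 160 g/cup = 300.0 g
coconut milk: 325 mL × 15/8 ÷ 1000 mL/L ≈ 0.6 L

vegetable oil: 1405.1 g; red lentils: 360.0 g; mayonnaise: 0.3 L; diced tomatoes: 318.9 g; diced onion: 300.0 g; coconut milk: 0.6 L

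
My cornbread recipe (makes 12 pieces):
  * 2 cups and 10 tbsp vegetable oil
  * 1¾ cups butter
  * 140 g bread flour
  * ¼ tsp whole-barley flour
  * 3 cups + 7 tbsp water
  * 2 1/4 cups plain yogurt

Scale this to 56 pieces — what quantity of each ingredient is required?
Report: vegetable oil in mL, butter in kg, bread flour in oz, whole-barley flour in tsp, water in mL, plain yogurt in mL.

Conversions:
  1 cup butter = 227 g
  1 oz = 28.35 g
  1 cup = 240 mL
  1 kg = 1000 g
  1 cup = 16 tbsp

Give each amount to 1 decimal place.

Scaling factor: 56/12 = 14/3.
vegetable oil: (2 cup + 10 tbsp = 2.625 cup) × 14/3 × 240 mL/cup = 2940.0 mL
butter: 1.75 cup × 14/3 × 227 g/cup ÷ 1000 g/kg ≈ 1.9 kg
bread flour: 140 g × 14/3 ÷ 28.35 g/oz ≈ 23.0 oz
whole-barley flour: 0.25 tsp × 14/3 ≈ 1.2 tsp
water: (3 cup + 7 tbsp = 3.4375 cup) × 14/3 × 240 mL/cup = 3850.0 mL
plain yogurt: 2.25 cup × 14/3 × 240 mL/cup = 2520.0 mL

vegetable oil: 2940.0 mL; butter: 1.9 kg; bread flour: 23.0 oz; whole-barley flour: 1.2 tsp; water: 3850.0 mL; plain yogurt: 2520.0 mL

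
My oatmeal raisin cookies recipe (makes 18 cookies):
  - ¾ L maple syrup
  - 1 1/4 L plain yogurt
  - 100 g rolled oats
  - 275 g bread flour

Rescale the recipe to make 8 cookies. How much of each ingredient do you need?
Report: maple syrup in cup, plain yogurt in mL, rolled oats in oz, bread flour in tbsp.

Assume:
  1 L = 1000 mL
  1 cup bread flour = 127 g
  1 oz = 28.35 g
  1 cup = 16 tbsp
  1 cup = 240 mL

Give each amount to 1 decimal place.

maple syrup: 1.4 cup; plain yogurt: 555.6 mL; rolled oats: 1.6 oz; bread flour: 15.4 tbsp

Scaling factor: 8/18 = 4/9.
maple syrup: 0.75 L × 4/9 × 1000 mL/L ÷ 240 mL/cup ≈ 1.4 cup
plain yogurt: 1.25 L × 4/9 × 1000 mL/L ≈ 555.6 mL
rolled oats: 100 g × 4/9 ÷ 28.35 g/oz ≈ 1.6 oz
bread flour: 275 g × 4/9 ÷ 127 g/cup × 16 tbsp/cup ≈ 15.4 tbsp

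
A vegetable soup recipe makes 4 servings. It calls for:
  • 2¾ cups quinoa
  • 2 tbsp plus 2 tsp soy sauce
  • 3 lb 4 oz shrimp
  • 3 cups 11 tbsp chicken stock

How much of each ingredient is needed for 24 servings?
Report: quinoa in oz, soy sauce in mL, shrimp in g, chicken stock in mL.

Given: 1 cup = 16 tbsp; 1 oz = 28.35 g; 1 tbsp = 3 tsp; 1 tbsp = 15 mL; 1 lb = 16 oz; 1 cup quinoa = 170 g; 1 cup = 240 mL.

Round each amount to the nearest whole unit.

quinoa: 99 oz; soy sauce: 240 mL; shrimp: 8845 g; chicken stock: 5310 mL

Scaling factor: 24/4 = 6.
quinoa: 2.75 cup × 6 × 170 g/cup ÷ 28.35 g/oz ≈ 99 oz
soy sauce: (2 tbsp + 2 tsp = 8/3 tbsp) × 6 × 15 mL/tbsp = 240 mL
shrimp: (3 lb + 4 oz = 3.25 lb) × 6 × 16 oz/lb × 28.35 g/oz ≈ 8845 g
chicken stock: (3 cup + 11 tbsp = 3.6875 cup) × 6 × 240 mL/cup = 5310 mL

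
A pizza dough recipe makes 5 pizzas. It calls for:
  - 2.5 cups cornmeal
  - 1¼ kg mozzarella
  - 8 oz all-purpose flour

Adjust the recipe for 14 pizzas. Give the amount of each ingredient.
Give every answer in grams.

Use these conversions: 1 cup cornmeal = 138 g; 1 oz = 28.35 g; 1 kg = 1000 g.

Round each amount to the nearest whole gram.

Scaling factor: 14/5 = 2.8.
cornmeal: 2.5 cup × 14/5 × 138 g/cup = 966 g
mozzarella: 1.25 kg × 14/5 × 1000 g/kg = 3500 g
all-purpose flour: 8 oz × 14/5 × 28.35 g/oz ≈ 635 g

cornmeal: 966 g; mozzarella: 3500 g; all-purpose flour: 635 g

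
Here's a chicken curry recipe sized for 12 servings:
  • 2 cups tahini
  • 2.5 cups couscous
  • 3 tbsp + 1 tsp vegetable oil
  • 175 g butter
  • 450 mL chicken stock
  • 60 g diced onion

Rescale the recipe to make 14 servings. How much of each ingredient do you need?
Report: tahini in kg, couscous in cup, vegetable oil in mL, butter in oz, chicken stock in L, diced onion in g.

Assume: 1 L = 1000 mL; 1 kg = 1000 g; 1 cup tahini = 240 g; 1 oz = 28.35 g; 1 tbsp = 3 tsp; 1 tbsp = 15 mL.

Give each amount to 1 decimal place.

Scaling factor: 14/12 = 7/6.
tahini: 2 cup × 7/6 × 240 g/cup ÷ 1000 g/kg ≈ 0.6 kg
couscous: 2.5 cup × 7/6 ≈ 2.9 cup
vegetable oil: (3 tbsp + 1 tsp = 10/3 tbsp) × 7/6 × 15 mL/tbsp ≈ 58.3 mL
butter: 175 g × 7/6 ÷ 28.35 g/oz ≈ 7.2 oz
chicken stock: 450 mL × 7/6 ÷ 1000 mL/L ≈ 0.5 L
diced onion: 60 g × 7/6 = 70.0 g

tahini: 0.6 kg; couscous: 2.9 cup; vegetable oil: 58.3 mL; butter: 7.2 oz; chicken stock: 0.5 L; diced onion: 70.0 g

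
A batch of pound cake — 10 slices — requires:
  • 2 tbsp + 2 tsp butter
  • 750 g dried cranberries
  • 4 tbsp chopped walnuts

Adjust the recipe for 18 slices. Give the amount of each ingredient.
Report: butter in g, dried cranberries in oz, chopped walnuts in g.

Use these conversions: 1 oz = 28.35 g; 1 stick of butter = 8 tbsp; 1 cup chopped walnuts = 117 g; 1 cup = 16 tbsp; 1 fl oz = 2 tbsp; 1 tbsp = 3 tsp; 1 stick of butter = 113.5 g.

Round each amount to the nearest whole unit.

butter: 68 g; dried cranberries: 48 oz; chopped walnuts: 53 g

Scaling factor: 18/10 = 9/5 = 1.8.
butter: (2 tbsp + 2 tsp = 8/3 tbsp) × 9/5 ÷ 8 tbsp/stick × 113.5 g/stick ≈ 68 g
dried cranberries: 750 g × 9/5 ÷ 28.35 g/oz ≈ 48 oz
chopped walnuts: 4 tbsp × 9/5 ÷ 16 tbsp/cup × 117 g/cup ≈ 53 g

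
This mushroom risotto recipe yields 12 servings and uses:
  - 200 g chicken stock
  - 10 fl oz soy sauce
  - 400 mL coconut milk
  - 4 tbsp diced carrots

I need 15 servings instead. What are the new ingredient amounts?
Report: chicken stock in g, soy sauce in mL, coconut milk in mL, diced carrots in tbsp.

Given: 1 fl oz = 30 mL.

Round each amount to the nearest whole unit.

Scaling factor: 15/12 = 5/4 = 1.25.
chicken stock: 200 g × 5/4 = 250 g
soy sauce: 10 fl oz × 5/4 × 30 mL/fl oz = 375 mL
coconut milk: 400 mL × 5/4 = 500 mL
diced carrots: 4 tbsp × 5/4 = 5 tbsp

chicken stock: 250 g; soy sauce: 375 mL; coconut milk: 500 mL; diced carrots: 5 tbsp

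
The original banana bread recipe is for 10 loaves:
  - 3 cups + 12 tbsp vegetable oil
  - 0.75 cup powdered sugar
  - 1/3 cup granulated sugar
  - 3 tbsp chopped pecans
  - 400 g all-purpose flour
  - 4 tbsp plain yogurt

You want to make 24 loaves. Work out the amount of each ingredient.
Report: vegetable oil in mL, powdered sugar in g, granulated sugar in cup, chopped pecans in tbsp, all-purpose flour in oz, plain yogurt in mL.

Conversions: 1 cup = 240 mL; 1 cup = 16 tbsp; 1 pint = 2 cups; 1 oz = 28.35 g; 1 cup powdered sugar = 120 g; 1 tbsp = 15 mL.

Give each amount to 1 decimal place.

vegetable oil: 2160.0 mL; powdered sugar: 216.0 g; granulated sugar: 0.8 cup; chopped pecans: 7.2 tbsp; all-purpose flour: 33.9 oz; plain yogurt: 144.0 mL

Scaling factor: 24/10 = 12/5 = 2.4.
vegetable oil: (3 cup + 12 tbsp = 3.75 cup) × 12/5 × 240 mL/cup = 2160.0 mL
powdered sugar: 0.75 cup × 12/5 × 120 g/cup = 216.0 g
granulated sugar: 1/3 cup × 12/5 = 0.8 cup
chopped pecans: 3 tbsp × 12/5 = 7.2 tbsp
all-purpose flour: 400 g × 12/5 ÷ 28.35 g/oz ≈ 33.9 oz
plain yogurt: 4 tbsp × 12/5 × 15 mL/tbsp = 144.0 mL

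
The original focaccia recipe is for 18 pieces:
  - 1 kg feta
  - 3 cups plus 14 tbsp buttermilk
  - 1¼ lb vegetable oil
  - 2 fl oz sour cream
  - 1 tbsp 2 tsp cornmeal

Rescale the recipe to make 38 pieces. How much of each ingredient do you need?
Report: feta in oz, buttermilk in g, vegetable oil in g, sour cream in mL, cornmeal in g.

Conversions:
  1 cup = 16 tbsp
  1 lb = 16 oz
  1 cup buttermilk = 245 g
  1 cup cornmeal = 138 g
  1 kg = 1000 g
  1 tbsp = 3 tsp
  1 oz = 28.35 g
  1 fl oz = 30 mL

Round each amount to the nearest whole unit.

feta: 74 oz; buttermilk: 2004 g; vegetable oil: 1197 g; sour cream: 127 mL; cornmeal: 30 g

Scaling factor: 38/18 = 19/9.
feta: 1 kg × 19/9 × 1000 g/kg ÷ 28.35 g/oz ≈ 74 oz
buttermilk: (3 cup + 14 tbsp = 3.875 cup) × 19/9 × 245 g/cup ≈ 2004 g
vegetable oil: 1.25 lb × 19/9 × 16 oz/lb × 28.35 g/oz = 1197 g
sour cream: 2 fl oz × 19/9 × 30 mL/fl oz ≈ 127 mL
cornmeal: (1 tbsp + 2 tsp = 5/3 tbsp) × 19/9 ÷ 16 tbsp/cup × 138 g/cup ≈ 30 g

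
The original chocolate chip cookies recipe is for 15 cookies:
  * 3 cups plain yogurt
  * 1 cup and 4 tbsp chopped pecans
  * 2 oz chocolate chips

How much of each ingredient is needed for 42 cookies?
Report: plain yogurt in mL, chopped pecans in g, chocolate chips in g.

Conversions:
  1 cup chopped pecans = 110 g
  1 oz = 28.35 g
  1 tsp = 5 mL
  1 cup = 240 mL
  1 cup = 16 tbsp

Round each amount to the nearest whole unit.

Scaling factor: 42/15 = 14/5 = 2.8.
plain yogurt: 3 cup × 14/5 × 240 mL/cup = 2016 mL
chopped pecans: (1 cup + 4 tbsp = 1.25 cup) × 14/5 × 110 g/cup = 385 g
chocolate chips: 2 oz × 14/5 × 28.35 g/oz ≈ 159 g

plain yogurt: 2016 mL; chopped pecans: 385 g; chocolate chips: 159 g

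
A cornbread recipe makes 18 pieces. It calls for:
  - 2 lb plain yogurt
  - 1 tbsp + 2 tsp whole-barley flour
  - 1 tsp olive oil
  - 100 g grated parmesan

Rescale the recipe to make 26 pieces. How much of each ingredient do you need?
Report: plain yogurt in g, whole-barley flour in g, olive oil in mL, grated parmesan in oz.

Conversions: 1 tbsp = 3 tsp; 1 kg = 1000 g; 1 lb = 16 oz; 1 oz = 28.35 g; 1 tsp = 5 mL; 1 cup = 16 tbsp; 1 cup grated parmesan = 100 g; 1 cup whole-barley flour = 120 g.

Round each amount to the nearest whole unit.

plain yogurt: 1310 g; whole-barley flour: 18 g; olive oil: 7 mL; grated parmesan: 5 oz

Scaling factor: 26/18 = 13/9.
plain yogurt: 2 lb × 13/9 × 16 oz/lb × 28.35 g/oz ≈ 1310 g
whole-barley flour: (1 tbsp + 2 tsp = 5/3 tbsp) × 13/9 ÷ 16 tbsp/cup × 120 g/cup ≈ 18 g
olive oil: 1 tsp × 13/9 × 5 mL/tsp ≈ 7 mL
grated parmesan: 100 g × 13/9 ÷ 28.35 g/oz ≈ 5 oz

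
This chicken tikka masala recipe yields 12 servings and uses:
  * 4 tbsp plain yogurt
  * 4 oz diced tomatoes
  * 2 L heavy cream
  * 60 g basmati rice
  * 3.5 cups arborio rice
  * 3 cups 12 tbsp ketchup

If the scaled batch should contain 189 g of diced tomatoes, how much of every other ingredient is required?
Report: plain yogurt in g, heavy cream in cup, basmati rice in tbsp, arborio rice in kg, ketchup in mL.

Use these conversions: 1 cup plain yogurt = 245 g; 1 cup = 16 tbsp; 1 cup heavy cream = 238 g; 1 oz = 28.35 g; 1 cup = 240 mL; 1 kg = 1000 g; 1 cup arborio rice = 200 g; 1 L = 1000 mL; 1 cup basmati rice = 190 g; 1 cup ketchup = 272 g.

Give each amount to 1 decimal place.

plain yogurt: 102.1 g; heavy cream: 13.9 cup; basmati rice: 8.4 tbsp; arborio rice: 1.2 kg; ketchup: 1500.0 mL

The original recipe has 113.4 g of diced tomatoes, so the scaling factor is 189 ÷ 113.4 = 5/3.
plain yogurt: 4 tbsp × 5/3 ÷ 16 tbsp/cup × 245 g/cup ≈ 102.1 g
heavy cream: 2 L × 5/3 × 1000 mL/L ÷ 240 mL/cup ≈ 13.9 cup
basmati rice: 60 g × 5/3 ÷ 190 g/cup × 16 tbsp/cup ≈ 8.4 tbsp
arborio rice: 3.5 cup × 5/3 × 200 g/cup ÷ 1000 g/kg ≈ 1.2 kg
ketchup: (3 cup + 12 tbsp = 3.75 cup) × 5/3 × 240 mL/cup = 1500.0 mL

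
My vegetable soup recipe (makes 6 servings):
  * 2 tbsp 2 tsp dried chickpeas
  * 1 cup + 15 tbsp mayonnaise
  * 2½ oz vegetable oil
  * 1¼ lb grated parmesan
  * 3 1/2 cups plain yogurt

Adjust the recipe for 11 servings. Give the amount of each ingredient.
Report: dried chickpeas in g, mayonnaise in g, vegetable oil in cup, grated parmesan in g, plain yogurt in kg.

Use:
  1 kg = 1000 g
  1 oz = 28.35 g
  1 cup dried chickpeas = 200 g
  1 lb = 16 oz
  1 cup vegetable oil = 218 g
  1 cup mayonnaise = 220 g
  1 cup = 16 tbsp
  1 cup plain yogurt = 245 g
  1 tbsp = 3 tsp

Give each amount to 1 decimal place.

Scaling factor: 11/6.
dried chickpeas: (2 tbsp + 2 tsp = 8/3 tbsp) × 11/6 ÷ 16 tbsp/cup × 200 g/cup ≈ 61.1 g
mayonnaise: (1 cup + 15 tbsp = 1.9375 cup) × 11/6 × 220 g/cup ≈ 781.5 g
vegetable oil: 2.5 oz × 11/6 × 28.35 g/oz ÷ 218 g/cup ≈ 0.6 cup
grated parmesan: 1.25 lb × 11/6 × 16 oz/lb × 28.35 g/oz = 1039.5 g
plain yogurt: 3.5 cup × 11/6 × 245 g/cup ÷ 1000 g/kg ≈ 1.6 kg

dried chickpeas: 61.1 g; mayonnaise: 781.5 g; vegetable oil: 0.6 cup; grated parmesan: 1039.5 g; plain yogurt: 1.6 kg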